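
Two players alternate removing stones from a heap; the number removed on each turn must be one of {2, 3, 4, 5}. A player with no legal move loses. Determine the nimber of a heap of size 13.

3

G(0) = 0
G(1) = mex{} = 0
G(2) = mex{0} = 1
G(3) = mex{0,0} = 1
G(4) = mex{1,0,0} = 2
G(5) = mex{1,1,0,0} = 2
G(6) = mex{2,1,1,0} = 3
G(7) = mex{2,2,1,1} = 0
G(8) = mex{3,2,2,1} = 0
G(9) = mex{0,3,2,2} = 1
G(10) = mex{0,0,3,2} = 1
G(11) = mex{1,0,0,3} = 2
G(12) = mex{1,1,0,0} = 2
G(13) = mex{2,1,1,0} = 3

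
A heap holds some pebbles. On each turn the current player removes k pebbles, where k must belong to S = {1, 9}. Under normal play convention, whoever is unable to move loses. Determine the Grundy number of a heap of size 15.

n :  0  1  2  3  4  5  6  7  8  9 10 11 12 13 14 15
G :  0  1  0  1  0  1  0  1  0  1  0  1  0  1  0  1

1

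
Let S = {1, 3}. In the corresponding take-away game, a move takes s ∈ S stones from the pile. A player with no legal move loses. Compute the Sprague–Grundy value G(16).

G(0) = 0
G(1) = mex{0} = 1
G(2) = mex{1} = 0
G(3) = mex{0,0} = 1
G(4) = mex{1,1} = 0
G(5) = mex{0,0} = 1
G(6) = mex{1,1} = 0
G(7) = mex{0,0} = 1
G(8) = mex{1,1} = 0
G(9) = mex{0,0} = 1
G(10) = mex{1,1} = 0
G(11) = mex{0,0} = 1
G(12) = mex{1,1} = 0
G(13) = mex{0,0} = 1
G(14) = mex{1,1} = 0
G(15) = mex{0,0} = 1
G(16) = mex{1,1} = 0

0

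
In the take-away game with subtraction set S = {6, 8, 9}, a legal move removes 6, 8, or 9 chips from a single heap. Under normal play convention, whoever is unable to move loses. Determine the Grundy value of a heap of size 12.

2

n :  0  1  2  3  4  5  6  7  8  9 10 11 12
G :  0  0  0  0  0  0  1  1  1  1  1  1  2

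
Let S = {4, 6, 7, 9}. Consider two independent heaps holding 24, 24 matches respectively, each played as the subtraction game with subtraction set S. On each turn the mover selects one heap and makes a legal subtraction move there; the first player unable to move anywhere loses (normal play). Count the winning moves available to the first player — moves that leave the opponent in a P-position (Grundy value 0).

0

All heaps use S = {4, 6, 7, 9}:
G(0) = 0
G(1) = mex{} = 0
G(2) = mex{} = 0
G(3) = mex{} = 0
G(4) = mex{0} = 1
G(5) = mex{0} = 1
G(6) = mex{0,0} = 1
G(7) = mex{0,0,0} = 1
G(8) = mex{1,0,0} = 2
G(9) = mex{1,0,0,0} = 2
G(10) = mex{1,1,0,0} = 2
G(11) = mex{1,1,1,0} = 2
G(12) = mex{2,1,1,0} = 3
G(13) = mex{2,1,1,1} = 0
G(14) = mex{2,2,1,1} = 0
G(15) = mex{2,2,2,1} = 0
G(16) = mex{3,2,2,1} = 0
G(17) = mex{0,2,2,2} = 1
G(18) = mex{0,3,2,2} = 1
G(19) = mex{0,0,3,2} = 1
G(20) = mex{0,0,0,2} = 1
G(21) = mex{1,0,0,3} = 2
G(22) = mex{1,0,0,0} = 2
G(23) = mex{1,1,0,0} = 2
G(24) = mex{1,1,1,0} = 2
Heap A: G(24) = 2.
Heap B: G(24) = 2.
Combined Grundy value = 2 ⊕ 2 = 0.
A winning move leaves total XOR = 0, i.e. changes one component's Grundy value g to g ⊕ X where X is the current total.
Heap A: target g' = 2⊕0 = 2, but every legal move changes the Grundy value (mex property), so 0 moves.
Heap B: target g' = 2⊕0 = 2, but every legal move changes the Grundy value (mex property), so 0 moves.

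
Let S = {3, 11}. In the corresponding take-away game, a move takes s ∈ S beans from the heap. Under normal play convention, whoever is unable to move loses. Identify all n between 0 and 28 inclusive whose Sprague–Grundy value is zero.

n :  0  1  2  3  4  5  6  7  8  9 10 11 12 13 14 15 16 17 18 19 20 21 22 23 24 25 26 27 28
G :  0  0  0  1  1  1  0  0  0  1  1  1  2  2  0  0  0  1  1  1  0  0  0  1  1  1  2  2  0
P-positions are exactly the n with G(n) = 0.

0, 1, 2, 6, 7, 8, 14, 15, 16, 20, 21, 22, 28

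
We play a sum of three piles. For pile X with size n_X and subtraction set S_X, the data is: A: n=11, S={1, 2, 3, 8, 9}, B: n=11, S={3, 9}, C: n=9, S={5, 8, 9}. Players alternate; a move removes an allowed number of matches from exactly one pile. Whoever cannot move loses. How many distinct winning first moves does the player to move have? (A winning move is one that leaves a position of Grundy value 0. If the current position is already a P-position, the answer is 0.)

Pile A, S = {1, 2, 3, 8, 9}:
G(0) = 0
G(1) = mex{0} = 1
G(2) = mex{1,0} = 2
G(3) = mex{2,1,0} = 3
G(4) = mex{3,2,1} = 0
G(5) = mex{0,3,2} = 1
G(6) = mex{1,0,3} = 2
G(7) = mex{2,1,0} = 3
G(8) = mex{3,2,1,0} = 4
G(9) = mex{4,3,2,1,0} = 5
G(10) = mex{5,4,3,2,1} = 0
G(11) = mex{0,5,4,3,2} = 1
G_A(11) = 1.
Pile B, S = {3, 9}:
G(0) = 0
G(1) = mex{} = 0
G(2) = mex{} = 0
G(3) = mex{0} = 1
G(4) = mex{0} = 1
G(5) = mex{0} = 1
G(6) = mex{1} = 0
G(7) = mex{1} = 0
G(8) = mex{1} = 0
G(9) = mex{0,0} = 1
G(10) = mex{0,0} = 1
G(11) = mex{0,0} = 1
G_B(11) = 1.
Pile C, S = {5, 8, 9}:
G(0) = 0
G(1) = mex{} = 0
G(2) = mex{} = 0
G(3) = mex{} = 0
G(4) = mex{} = 0
G(5) = mex{0} = 1
G(6) = mex{0} = 1
G(7) = mex{0} = 1
G(8) = mex{0,0} = 1
G(9) = mex{0,0,0} = 1
G_C(9) = 1.
Combined Grundy value = 1 ⊕ 1 ⊕ 1 = 1.
A winning move leaves total XOR = 0, i.e. changes one component's Grundy value g to g ⊕ X where X is the current total.
Pile A: need g' = 1⊕1 = 0. Options: 11−1→G=0, 11−2→G=5, 11−3→G=4, 11−8→G=3, 11−9→G=2. Hits: 1.
Pile B: need g' = 1⊕1 = 0. Options: 11−3→G=0, 11−9→G=0. Hits: 2.
Pile C: need g' = 1⊕1 = 0. Options: 9−5→G=0, 9−8→G=0, 9−9→G=0. Hits: 3.

6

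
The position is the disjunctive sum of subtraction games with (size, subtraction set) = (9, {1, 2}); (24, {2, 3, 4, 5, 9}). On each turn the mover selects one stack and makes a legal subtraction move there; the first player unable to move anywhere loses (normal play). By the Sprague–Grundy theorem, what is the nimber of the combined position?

Stack A, S = {1, 2}:
G(0) = 0
G(1) = mex{0} = 1
G(2) = mex{1,0} = 2
G(3) = mex{2,1} = 0
G(4) = mex{0,2} = 1
G(5) = mex{1,0} = 2
G(6) = mex{2,1} = 0
G(7) = mex{0,2} = 1
G(8) = mex{1,0} = 2
G(9) = mex{2,1} = 0
G_A(9) = 0.
Stack B, S = {2, 3, 4, 5, 9}:
G(0) = 0
G(1) = mex{} = 0
G(2) = mex{0} = 1
G(3) = mex{0,0} = 1
G(4) = mex{1,0,0} = 2
G(5) = mex{1,1,0,0} = 2
G(6) = mex{2,1,1,0} = 3
G(7) = mex{2,2,1,1} = 0
G(8) = mex{3,2,2,1} = 0
G(9) = mex{0,3,2,2,0} = 1
G(10) = mex{0,0,3,2,0} = 1
G(11) = mex{1,0,0,3,1} = 2
G(12) = mex{1,1,0,0,1} = 2
G(13) = mex{2,1,1,0,2} = 3
G(14) = mex{2,2,1,1,2} = 0
G(15) = mex{3,2,2,1,3} = 0
G(16) = mex{0,3,2,2,0} = 1
G(17) = mex{0,0,3,2,0} = 1
G(18) = mex{1,0,0,3,1} = 2
G(19) = mex{1,1,0,0,1} = 2
G(20) = mex{2,1,1,0,2} = 3
G(21) = mex{2,2,1,1,2} = 0
G(22) = mex{3,2,2,1,3} = 0
G(23) = mex{0,3,2,2,0} = 1
G(24) = mex{0,0,3,2,0} = 1
G_B(24) = 1.
Combined Grundy value = 0 ⊕ 1 = 1.

1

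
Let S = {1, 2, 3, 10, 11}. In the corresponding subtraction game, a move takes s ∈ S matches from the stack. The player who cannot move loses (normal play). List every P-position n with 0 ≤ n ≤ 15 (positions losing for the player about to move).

G(0) = 0
G(1) = mex{0} = 1
G(2) = mex{1,0} = 2
G(3) = mex{2,1,0} = 3
G(4) = mex{3,2,1} = 0
G(5) = mex{0,3,2} = 1
G(6) = mex{1,0,3} = 2
G(7) = mex{2,1,0} = 3
G(8) = mex{3,2,1} = 0
G(9) = mex{0,3,2} = 1
G(10) = mex{1,0,3,0} = 2
G(11) = mex{2,1,0,1,0} = 3
G(12) = mex{3,2,1,2,1} = 0
G(13) = mex{0,3,2,3,2} = 1
G(14) = mex{1,0,3,0,3} = 2
G(15) = mex{2,1,0,1,0} = 3
P-positions are exactly the n with G(n) = 0.

0, 4, 8, 12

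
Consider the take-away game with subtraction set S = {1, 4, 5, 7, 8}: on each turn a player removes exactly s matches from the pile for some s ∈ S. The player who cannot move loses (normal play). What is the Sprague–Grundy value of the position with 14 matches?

1

G(0) = 0
G(1) = mex{0} = 1
G(2) = mex{1} = 0
G(3) = mex{0} = 1
G(4) = mex{1,0} = 2
G(5) = mex{2,1,0} = 3
G(6) = mex{3,0,1} = 2
G(7) = mex{2,1,0,0} = 3
G(8) = mex{3,2,1,1,0} = 4
G(9) = mex{4,3,2,0,1} = 5
G(10) = mex{5,2,3,1,0} = 4
G(11) = mex{4,3,2,2,1} = 0
G(12) = mex{0,4,3,3,2} = 1
G(13) = mex{1,5,4,2,3} = 0
G(14) = mex{0,4,5,3,2} = 1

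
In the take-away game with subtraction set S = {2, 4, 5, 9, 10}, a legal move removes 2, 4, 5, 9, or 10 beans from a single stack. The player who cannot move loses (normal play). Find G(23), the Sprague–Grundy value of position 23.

1

G(0) = 0
G(1) = mex{} = 0
G(2) = mex{0} = 1
G(3) = mex{0} = 1
G(4) = mex{1,0} = 2
G(5) = mex{1,0,0} = 2
G(6) = mex{2,1,0} = 3
G(7) = mex{2,1,1} = 0
G(8) = mex{3,2,1} = 0
G(9) = mex{0,2,2,0} = 1
G(10) = mex{0,3,2,0,0} = 1
G(11) = mex{1,0,3,1,0} = 2
G(12) = mex{1,0,0,1,1} = 2
G(13) = mex{2,1,0,2,1} = 3
G(14) = mex{2,1,1,2,2} = 0
G(15) = mex{3,2,1,3,2} = 0
G(16) = mex{0,2,2,0,3} = 1
G(17) = mex{0,3,2,0,0} = 1
G(18) = mex{1,0,3,1,0} = 2
G(19) = mex{1,0,0,1,1} = 2
G(20) = mex{2,1,0,2,1} = 3
G(21) = mex{2,1,1,2,2} = 0
G(22) = mex{3,2,1,3,2} = 0
G(23) = mex{0,2,2,0,3} = 1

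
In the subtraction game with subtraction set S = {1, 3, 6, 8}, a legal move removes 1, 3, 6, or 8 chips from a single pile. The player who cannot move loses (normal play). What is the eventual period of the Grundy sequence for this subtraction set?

n :  0  1  2  3  4  5  6  7  8  9 10 11 12 13 14 15 16 17 18 19
G :  0  1  0  1  0  1  2  3  2  0  1  0  1  0  1  2  3  2  0  1
G(n+9) = G(n) holds for n = 0,…,7 (a full window of length max(S) = 8), so the sequence is purely periodic with period 9.

9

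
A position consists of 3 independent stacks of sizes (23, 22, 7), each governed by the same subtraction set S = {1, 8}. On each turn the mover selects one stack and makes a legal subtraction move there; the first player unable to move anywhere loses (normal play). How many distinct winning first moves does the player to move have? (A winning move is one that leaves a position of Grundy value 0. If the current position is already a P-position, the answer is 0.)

0

All stacks use S = {1, 8}:
n :  0  1  2  3  4  5  6  7  8  9 10 11 12 13 14 15 16 17 18 19 20 21 22 23
G :  0  1  0  1  0  1  0  1  2  0  1  0  1  0  1  0  1  2  0  1  0  1  0  1
Stack A: G(23) = 1.
Stack B: G(22) = 0.
Stack C: G(7) = 1.
Combined Grundy value = 1 ⊕ 0 ⊕ 1 = 0.
A winning move leaves total XOR = 0, i.e. changes one component's Grundy value g to g ⊕ X where X is the current total.
Stack A: target g' = 1⊕0 = 1, but every legal move changes the Grundy value (mex property), so 0 moves.
Stack B: target g' = 0⊕0 = 0, but every legal move changes the Grundy value (mex property), so 0 moves.
Stack C: target g' = 1⊕0 = 1, but every legal move changes the Grundy value (mex property), so 0 moves.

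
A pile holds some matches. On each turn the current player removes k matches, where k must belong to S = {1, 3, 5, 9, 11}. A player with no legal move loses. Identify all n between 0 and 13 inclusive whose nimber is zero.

0, 2, 4, 6, 8, 10, 12

n :  0  1  2  3  4  5  6  7  8  9 10 11 12 13
G :  0  1  0  1  0  1  0  1  0  1  0  1  0  1
P-positions are exactly the n with G(n) = 0.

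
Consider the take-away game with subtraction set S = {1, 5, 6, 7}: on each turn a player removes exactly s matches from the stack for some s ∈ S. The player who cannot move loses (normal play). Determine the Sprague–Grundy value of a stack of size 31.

G(0) = 0
G(1) = mex{0} = 1
G(2) = mex{1} = 0
G(3) = mex{0} = 1
G(4) = mex{1} = 0
G(5) = mex{0,0} = 1
G(6) = mex{1,1,0} = 2
G(7) = mex{2,0,1,0} = 3
G(8) = mex{3,1,0,1} = 2
G(9) = mex{2,0,1,0} = 3
G(10) = mex{3,1,0,1} = 2
G(11) = mex{2,2,1,0} = 3
G(12) = mex{3,3,2,1} = 0
G(13) = mex{0,2,3,2} = 1
G(14) = mex{1,3,2,3} = 0
G(15) = mex{0,2,3,2} = 1
G(16) = mex{1,3,2,3} = 0
G(17) = mex{0,0,3,2} = 1
G(18) = mex{1,1,0,3} = 2
G(19) = mex{2,0,1,0} = 3
G(20) = mex{3,1,0,1} = 2
G(21) = mex{2,0,1,0} = 3
G(22) = mex{3,1,0,1} = 2
G(23) = mex{2,2,1,0} = 3
G(24) = mex{3,3,2,1} = 0
G(25) = mex{0,2,3,2} = 1
G(26) = mex{1,3,2,3} = 0
G(27) = mex{0,2,3,2} = 1
G(28) = mex{1,3,2,3} = 0
G(29) = mex{0,0,3,2} = 1
G(30) = mex{1,1,0,3} = 2
G(31) = mex{2,0,1,0} = 3

3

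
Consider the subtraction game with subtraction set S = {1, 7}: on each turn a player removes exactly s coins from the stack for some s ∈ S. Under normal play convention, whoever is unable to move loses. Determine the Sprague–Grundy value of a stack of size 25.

1

n :  0  1  2  3  4  5  6  7  8  9 10 11 12 13 14 15 16 17 18 19 20 21 22 23 24 25
G :  0  1  0  1  0  1  0  1  0  1  0  1  0  1  0  1  0  1  0  1  0  1  0  1  0  1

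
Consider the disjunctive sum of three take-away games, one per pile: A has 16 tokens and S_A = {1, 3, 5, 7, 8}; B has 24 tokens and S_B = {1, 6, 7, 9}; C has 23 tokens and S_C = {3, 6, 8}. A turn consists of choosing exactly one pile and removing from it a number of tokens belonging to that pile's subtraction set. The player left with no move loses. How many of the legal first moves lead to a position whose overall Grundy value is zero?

4

Pile A, S = {1, 3, 5, 7, 8}:
n :  0  1  2  3  4  5  6  7  8  9 10 11 12 13 14 15 16
G :  0  1  0  1  0  1  0  1  2  3  2  3  2  3  2  0  1
G_A(16) = 1.
Pile B, S = {1, 6, 7, 9}:
G(0) = 0
G(1) = mex{0} = 1
G(2) = mex{1} = 0
G(3) = mex{0} = 1
G(4) = mex{1} = 0
G(5) = mex{0} = 1
G(6) = mex{1,0} = 2
G(7) = mex{2,1,0} = 3
G(8) = mex{3,0,1} = 2
G(9) = mex{2,1,0,0} = 3
G(10) = mex{3,0,1,1} = 2
G(11) = mex{2,1,0,0} = 3
G(12) = mex{3,2,1,1} = 0
G(13) = mex{0,3,2,0} = 1
G(14) = mex{1,2,3,1} = 0
G(15) = mex{0,3,2,2} = 1
G(16) = mex{1,2,3,3} = 0
G(17) = mex{0,3,2,2} = 1
G(18) = mex{1,0,3,3} = 2
G(19) = mex{2,1,0,2} = 3
G(20) = mex{3,0,1,3} = 2
G(21) = mex{2,1,0,0} = 3
G(22) = mex{3,0,1,1} = 2
G(23) = mex{2,1,0,0} = 3
G(24) = mex{3,2,1,1} = 0
G_B(24) = 0.
Pile C, S = {3, 6, 8}:
G(0) = 0
G(1) = mex{} = 0
G(2) = mex{} = 0
G(3) = mex{0} = 1
G(4) = mex{0} = 1
G(5) = mex{0} = 1
G(6) = mex{1,0} = 2
G(7) = mex{1,0} = 2
G(8) = mex{1,0,0} = 2
G(9) = mex{2,1,0} = 3
G(10) = mex{2,1,0} = 3
G(11) = mex{2,1,1} = 0
G(12) = mex{3,2,1} = 0
G(13) = mex{3,2,1} = 0
G(14) = mex{0,2,2} = 1
G(15) = mex{0,3,2} = 1
G(16) = mex{0,3,2} = 1
G(17) = mex{1,0,3} = 2
G(18) = mex{1,0,3} = 2
G(19) = mex{1,0,0} = 2
G(20) = mex{2,1,0} = 3
G(21) = mex{2,1,0} = 3
G(22) = mex{2,1,1} = 0
G(23) = mex{3,2,1} = 0
G_C(23) = 0.
Combined Grundy value = 1 ⊕ 0 ⊕ 0 = 1.
A winning move leaves total XOR = 0, i.e. changes one component's Grundy value g to g ⊕ X where X is the current total.
Pile A: need g' = 1⊕1 = 0. Options: 16−1→G=0, 16−3→G=3, 16−5→G=3, 16−7→G=3, 16−8→G=2. Hits: 1.
Pile B: need g' = 0⊕1 = 1. Options: 24−1→G=3, 24−6→G=2, 24−7→G=1, 24−9→G=1. Hits: 2.
Pile C: need g' = 0⊕1 = 1. Options: 23−3→G=3, 23−6→G=2, 23−8→G=1. Hits: 1.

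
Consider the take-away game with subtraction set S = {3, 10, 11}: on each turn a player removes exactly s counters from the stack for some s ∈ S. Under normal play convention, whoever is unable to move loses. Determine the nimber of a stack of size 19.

n :  0  1  2  3  4  5  6  7  8  9 10 11 12 13 14 15 16 17 18 19
G :  0  0  0  1  1  1  0  0  0  1  1  1  2  2  0  0  3  1  1  2

2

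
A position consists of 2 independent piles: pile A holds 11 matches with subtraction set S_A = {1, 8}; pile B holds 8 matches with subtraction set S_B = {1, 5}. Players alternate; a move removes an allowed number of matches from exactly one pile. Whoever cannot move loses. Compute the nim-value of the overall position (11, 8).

Pile A, S = {1, 8}:
n :  0  1  2  3  4  5  6  7  8  9 10 11
G :  0  1  0  1  0  1  0  1  2  0  1  0
G_A(11) = 0.
Pile B, S = {1, 5}:
G(0) = 0
G(1) = mex{0} = 1
G(2) = mex{1} = 0
G(3) = mex{0} = 1
G(4) = mex{1} = 0
G(5) = mex{0,0} = 1
G(6) = mex{1,1} = 0
G(7) = mex{0,0} = 1
G(8) = mex{1,1} = 0
G_B(8) = 0.
Combined Grundy value = 0 ⊕ 0 = 0.

0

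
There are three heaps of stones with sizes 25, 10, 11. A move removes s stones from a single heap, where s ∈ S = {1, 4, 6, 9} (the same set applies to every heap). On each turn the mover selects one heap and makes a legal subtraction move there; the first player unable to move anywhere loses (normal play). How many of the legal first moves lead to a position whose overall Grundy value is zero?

8

All heaps use S = {1, 4, 6, 9}:
n :  0  1  2  3  4  5  6  7  8  9 10 11 12 13 14 15 16 17 18 19 20 21 22 23 24 25
G :  0  1  0  1  2  0  1  0  1  2  0  1  0  1  2  0  1  0  1  2  0  1  0  1  2  0
Heap A: G(25) = 0.
Heap B: G(10) = 0.
Heap C: G(11) = 1.
Combined Grundy value = 0 ⊕ 0 ⊕ 1 = 1.
A winning move leaves total XOR = 0, i.e. changes one component's Grundy value g to g ⊕ X where X is the current total.
Heap A: need g' = 0⊕1 = 1. Options: 25−1→G=2, 25−4→G=1, 25−6→G=2, 25−9→G=1. Hits: 2.
Heap B: need g' = 0⊕1 = 1. Options: 10−1→G=2, 10−4→G=1, 10−6→G=2, 10−9→G=1. Hits: 2.
Heap C: need g' = 1⊕1 = 0. Options: 11−1→G=0, 11−4→G=0, 11−6→G=0, 11−9→G=0. Hits: 4.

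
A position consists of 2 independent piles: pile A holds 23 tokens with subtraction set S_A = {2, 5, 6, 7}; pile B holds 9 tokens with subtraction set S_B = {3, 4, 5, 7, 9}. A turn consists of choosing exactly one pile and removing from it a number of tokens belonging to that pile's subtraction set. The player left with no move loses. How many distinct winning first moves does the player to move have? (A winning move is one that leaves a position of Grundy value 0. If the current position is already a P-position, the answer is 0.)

Pile A, S = {2, 5, 6, 7}:
n :  0  1  2  3  4  5  6  7  8  9 10 11 12 13 14 15 16 17 18 19 20 21 22 23
G :  0  0  1  1  0  2  1  3  2  2  3  3  0  0  1  1  0  2  1  3  2  2  3  3
G_A(23) = 3.
Pile B, S = {3, 4, 5, 7, 9}:
G(0) = 0
G(1) = mex{} = 0
G(2) = mex{} = 0
G(3) = mex{0} = 1
G(4) = mex{0,0} = 1
G(5) = mex{0,0,0} = 1
G(6) = mex{1,0,0} = 2
G(7) = mex{1,1,0,0} = 2
G(8) = mex{1,1,1,0} = 2
G(9) = mex{2,1,1,0,0} = 3
G_B(9) = 3.
Combined Grundy value = 3 ⊕ 3 = 0.
A winning move leaves total XOR = 0, i.e. changes one component's Grundy value g to g ⊕ X where X is the current total.
Pile A: target g' = 3⊕0 = 3, but every legal move changes the Grundy value (mex property), so 0 moves.
Pile B: target g' = 3⊕0 = 3, but every legal move changes the Grundy value (mex property), so 0 moves.

0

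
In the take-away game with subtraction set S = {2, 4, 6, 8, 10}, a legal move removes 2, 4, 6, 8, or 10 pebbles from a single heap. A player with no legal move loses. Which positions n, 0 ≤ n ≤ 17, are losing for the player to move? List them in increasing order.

G(0) = 0
G(1) = mex{} = 0
G(2) = mex{0} = 1
G(3) = mex{0} = 1
G(4) = mex{1,0} = 2
G(5) = mex{1,0} = 2
G(6) = mex{2,1,0} = 3
G(7) = mex{2,1,0} = 3
G(8) = mex{3,2,1,0} = 4
G(9) = mex{3,2,1,0} = 4
G(10) = mex{4,3,2,1,0} = 5
G(11) = mex{4,3,2,1,0} = 5
G(12) = mex{5,4,3,2,1} = 0
G(13) = mex{5,4,3,2,1} = 0
G(14) = mex{0,5,4,3,2} = 1
G(15) = mex{0,5,4,3,2} = 1
G(16) = mex{1,0,5,4,3} = 2
G(17) = mex{1,0,5,4,3} = 2
P-positions are exactly the n with G(n) = 0.

0, 1, 12, 13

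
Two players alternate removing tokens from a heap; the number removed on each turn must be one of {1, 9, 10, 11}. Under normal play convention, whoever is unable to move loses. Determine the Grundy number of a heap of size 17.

3

G(0) = 0
G(1) = mex{0} = 1
G(2) = mex{1} = 0
G(3) = mex{0} = 1
G(4) = mex{1} = 0
G(5) = mex{0} = 1
G(6) = mex{1} = 0
G(7) = mex{0} = 1
G(8) = mex{1} = 0
G(9) = mex{0,0} = 1
G(10) = mex{1,1,0} = 2
G(11) = mex{2,0,1,0} = 3
G(12) = mex{3,1,0,1} = 2
G(13) = mex{2,0,1,0} = 3
G(14) = mex{3,1,0,1} = 2
G(15) = mex{2,0,1,0} = 3
G(16) = mex{3,1,0,1} = 2
G(17) = mex{2,0,1,0} = 3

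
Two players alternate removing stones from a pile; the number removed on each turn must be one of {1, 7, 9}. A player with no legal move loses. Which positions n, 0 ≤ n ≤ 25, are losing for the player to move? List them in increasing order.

0, 2, 4, 6, 8, 10, 12, 14, 16, 18, 20, 22, 24

G(0) = 0
G(1) = mex{0} = 1
G(2) = mex{1} = 0
G(3) = mex{0} = 1
G(4) = mex{1} = 0
G(5) = mex{0} = 1
G(6) = mex{1} = 0
G(7) = mex{0,0} = 1
G(8) = mex{1,1} = 0
G(9) = mex{0,0,0} = 1
G(10) = mex{1,1,1} = 0
G(11) = mex{0,0,0} = 1
G(12) = mex{1,1,1} = 0
G(13) = mex{0,0,0} = 1
G(14) = mex{1,1,1} = 0
G(15) = mex{0,0,0} = 1
G(16) = mex{1,1,1} = 0
G(17) = mex{0,0,0} = 1
G(18) = mex{1,1,1} = 0
G(19) = mex{0,0,0} = 1
G(20) = mex{1,1,1} = 0
G(21) = mex{0,0,0} = 1
G(22) = mex{1,1,1} = 0
G(23) = mex{0,0,0} = 1
G(24) = mex{1,1,1} = 0
G(25) = mex{0,0,0} = 1
P-positions are exactly the n with G(n) = 0.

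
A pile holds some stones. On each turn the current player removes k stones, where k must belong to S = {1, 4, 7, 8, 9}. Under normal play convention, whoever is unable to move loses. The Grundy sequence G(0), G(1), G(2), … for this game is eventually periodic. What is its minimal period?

15

n :  0  1  2  3  4  5  6  7  8  9 10 11 12 13 14 15 16 17 18 19 20 21 22 23 24 25 26 27 28 29 30 31
G :  0  1  0  1  2  0  1  2  3  2  3  4  5  3  4  0  1  0  1  2  0  1  2  3  2  3  4  5  3  4  0  1
G(n+15) = G(n) holds for n = 0,…,8 (a full window of length max(S) = 9), so the sequence is purely periodic with period 15.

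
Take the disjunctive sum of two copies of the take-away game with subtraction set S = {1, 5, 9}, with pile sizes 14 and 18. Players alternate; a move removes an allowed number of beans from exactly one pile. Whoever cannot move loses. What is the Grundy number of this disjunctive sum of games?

All piles use S = {1, 5, 9}:
n :  0  1  2  3  4  5  6  7  8  9 10 11 12 13 14 15 16 17 18
G :  0  1  0  1  0  1  0  1  0  1  0  1  0  1  0  1  0  1  0
Pile A: G(14) = 0.
Pile B: G(18) = 0.
Combined Grundy value = 0 ⊕ 0 = 0.

0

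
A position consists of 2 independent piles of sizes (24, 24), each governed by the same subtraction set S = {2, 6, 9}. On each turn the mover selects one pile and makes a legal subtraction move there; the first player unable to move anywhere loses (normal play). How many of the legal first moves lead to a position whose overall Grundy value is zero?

All piles use S = {2, 6, 9}:
G(0) = 0
G(1) = mex{} = 0
G(2) = mex{0} = 1
G(3) = mex{0} = 1
G(4) = mex{1} = 0
G(5) = mex{1} = 0
G(6) = mex{0,0} = 1
G(7) = mex{0,0} = 1
G(8) = mex{1,1} = 0
G(9) = mex{1,1,0} = 2
G(10) = mex{0,0,0} = 1
G(11) = mex{2,0,1} = 3
G(12) = mex{1,1,1} = 0
G(13) = mex{3,1,0} = 2
G(14) = mex{0,0,0} = 1
G(15) = mex{2,2,1} = 0
G(16) = mex{1,1,1} = 0
G(17) = mex{0,3,0} = 1
G(18) = mex{0,0,2} = 1
G(19) = mex{1,2,1} = 0
G(20) = mex{1,1,3} = 0
G(21) = mex{0,0,0} = 1
G(22) = mex{0,0,2} = 1
G(23) = mex{1,1,1} = 0
G(24) = mex{1,1,0} = 2
Pile A: G(24) = 2.
Pile B: G(24) = 2.
Combined Grundy value = 2 ⊕ 2 = 0.
A winning move leaves total XOR = 0, i.e. changes one component's Grundy value g to g ⊕ X where X is the current total.
Pile A: target g' = 2⊕0 = 2, but every legal move changes the Grundy value (mex property), so 0 moves.
Pile B: target g' = 2⊕0 = 2, but every legal move changes the Grundy value (mex property), so 0 moves.

0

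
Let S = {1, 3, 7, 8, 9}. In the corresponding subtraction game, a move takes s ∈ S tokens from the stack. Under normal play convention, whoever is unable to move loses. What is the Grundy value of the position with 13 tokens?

n :  0  1  2  3  4  5  6  7  8  9 10 11 12 13
G :  0  1  0  1  0  1  0  1  2  3  2  3  2  3

3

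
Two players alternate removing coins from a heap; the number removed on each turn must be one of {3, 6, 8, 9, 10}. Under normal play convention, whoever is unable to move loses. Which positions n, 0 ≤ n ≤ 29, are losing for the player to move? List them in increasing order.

0, 1, 2, 13, 14, 15, 26, 27, 28

n :  0  1  2  3  4  5  6  7  8  9 10 11 12 13 14 15 16 17 18 19 20 21 22 23 24 25 26 27 28 29
G :  0  0  0  1  1  1  2  2  2  3  3  3  4  0  0  0  1  1  1  2  2  2  3  3  3  4  0  0  0  1
P-positions are exactly the n with G(n) = 0.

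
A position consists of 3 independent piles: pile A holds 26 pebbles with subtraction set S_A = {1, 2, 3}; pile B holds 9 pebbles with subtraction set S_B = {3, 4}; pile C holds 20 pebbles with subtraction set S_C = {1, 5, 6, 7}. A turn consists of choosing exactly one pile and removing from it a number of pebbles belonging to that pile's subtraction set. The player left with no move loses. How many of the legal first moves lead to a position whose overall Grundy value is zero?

0

Pile A, S = {1, 2, 3}:
G(0) = 0
G(1) = mex{0} = 1
G(2) = mex{1,0} = 2
G(3) = mex{2,1,0} = 3
G(4) = mex{3,2,1} = 0
G(5) = mex{0,3,2} = 1
G(6) = mex{1,0,3} = 2
G(7) = mex{2,1,0} = 3
G(8) = mex{3,2,1} = 0
G(9) = mex{0,3,2} = 1
G(10) = mex{1,0,3} = 2
G(11) = mex{2,1,0} = 3
G(12) = mex{3,2,1} = 0
G(13) = mex{0,3,2} = 1
G(14) = mex{1,0,3} = 2
G(15) = mex{2,1,0} = 3
G(16) = mex{3,2,1} = 0
G(17) = mex{0,3,2} = 1
G(18) = mex{1,0,3} = 2
G(19) = mex{2,1,0} = 3
G(20) = mex{3,2,1} = 0
G(21) = mex{0,3,2} = 1
G(22) = mex{1,0,3} = 2
G(23) = mex{2,1,0} = 3
G(24) = mex{3,2,1} = 0
G(25) = mex{0,3,2} = 1
G(26) = mex{1,0,3} = 2
G_A(26) = 2.
Pile B, S = {3, 4}:
G(0) = 0
G(1) = mex{} = 0
G(2) = mex{} = 0
G(3) = mex{0} = 1
G(4) = mex{0,0} = 1
G(5) = mex{0,0} = 1
G(6) = mex{1,0} = 2
G(7) = mex{1,1} = 0
G(8) = mex{1,1} = 0
G(9) = mex{2,1} = 0
G_B(9) = 0.
Pile C, S = {1, 5, 6, 7}:
G(0) = 0
G(1) = mex{0} = 1
G(2) = mex{1} = 0
G(3) = mex{0} = 1
G(4) = mex{1} = 0
G(5) = mex{0,0} = 1
G(6) = mex{1,1,0} = 2
G(7) = mex{2,0,1,0} = 3
G(8) = mex{3,1,0,1} = 2
G(9) = mex{2,0,1,0} = 3
G(10) = mex{3,1,0,1} = 2
G(11) = mex{2,2,1,0} = 3
G(12) = mex{3,3,2,1} = 0
G(13) = mex{0,2,3,2} = 1
G(14) = mex{1,3,2,3} = 0
G(15) = mex{0,2,3,2} = 1
G(16) = mex{1,3,2,3} = 0
G(17) = mex{0,0,3,2} = 1
G(18) = mex{1,1,0,3} = 2
G(19) = mex{2,0,1,0} = 3
G(20) = mex{3,1,0,1} = 2
G_C(20) = 2.
Combined Grundy value = 2 ⊕ 0 ⊕ 2 = 0.
A winning move leaves total XOR = 0, i.e. changes one component's Grundy value g to g ⊕ X where X is the current total.
Pile A: target g' = 2⊕0 = 2, but every legal move changes the Grundy value (mex property), so 0 moves.
Pile B: target g' = 0⊕0 = 0, but every legal move changes the Grundy value (mex property), so 0 moves.
Pile C: target g' = 2⊕0 = 2, but every legal move changes the Grundy value (mex property), so 0 moves.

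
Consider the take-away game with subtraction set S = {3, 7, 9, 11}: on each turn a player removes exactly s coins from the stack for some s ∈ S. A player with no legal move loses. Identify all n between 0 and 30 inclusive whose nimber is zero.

0, 1, 2, 6, 14, 16, 18, 20, 22, 24, 26, 28, 30

G(0) = 0
G(1) = mex{} = 0
G(2) = mex{} = 0
G(3) = mex{0} = 1
G(4) = mex{0} = 1
G(5) = mex{0} = 1
G(6) = mex{1} = 0
G(7) = mex{1,0} = 2
G(8) = mex{1,0} = 2
G(9) = mex{0,0,0} = 1
G(10) = mex{2,1,0} = 3
G(11) = mex{2,1,0,0} = 3
G(12) = mex{1,1,1,0} = 2
G(13) = mex{3,0,1,0} = 2
G(14) = mex{3,2,1,1} = 0
G(15) = mex{2,2,0,1} = 3
G(16) = mex{2,1,2,1} = 0
G(17) = mex{0,3,2,0} = 1
G(18) = mex{3,3,1,2} = 0
G(19) = mex{0,2,3,2} = 1
G(20) = mex{1,2,3,1} = 0
G(21) = mex{0,0,2,3} = 1
G(22) = mex{1,3,2,3} = 0
G(23) = mex{0,0,0,2} = 1
G(24) = mex{1,1,3,2} = 0
G(25) = mex{0,0,0,0} = 1
G(26) = mex{1,1,1,3} = 0
G(27) = mex{0,0,0,0} = 1
G(28) = mex{1,1,1,1} = 0
G(29) = mex{0,0,0,0} = 1
G(30) = mex{1,1,1,1} = 0
P-positions are exactly the n with G(n) = 0.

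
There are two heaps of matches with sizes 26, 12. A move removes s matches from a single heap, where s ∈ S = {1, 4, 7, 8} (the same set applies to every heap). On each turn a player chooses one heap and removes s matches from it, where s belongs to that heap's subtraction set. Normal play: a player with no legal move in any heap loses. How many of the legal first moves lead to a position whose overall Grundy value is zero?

All heaps use S = {1, 4, 7, 8}:
G(0) = 0
G(1) = mex{0} = 1
G(2) = mex{1} = 0
G(3) = mex{0} = 1
G(4) = mex{1,0} = 2
G(5) = mex{2,1} = 0
G(6) = mex{0,0} = 1
G(7) = mex{1,1,0} = 2
G(8) = mex{2,2,1,0} = 3
G(9) = mex{3,0,0,1} = 2
G(10) = mex{2,1,1,0} = 3
G(11) = mex{3,2,2,1} = 0
G(12) = mex{0,3,0,2} = 1
G(13) = mex{1,2,1,0} = 3
G(14) = mex{3,3,2,1} = 0
G(15) = mex{0,0,3,2} = 1
G(16) = mex{1,1,2,3} = 0
G(17) = mex{0,3,3,2} = 1
G(18) = mex{1,0,0,3} = 2
G(19) = mex{2,1,1,0} = 3
G(20) = mex{3,0,3,1} = 2
G(21) = mex{2,1,0,3} = 4
G(22) = mex{4,2,1,0} = 3
G(23) = mex{3,3,0,1} = 2
G(24) = mex{2,2,1,0} = 3
G(25) = mex{3,4,2,1} = 0
G(26) = mex{0,3,3,2} = 1
Heap A: G(26) = 1.
Heap B: G(12) = 1.
Combined Grundy value = 1 ⊕ 1 = 0.
A winning move leaves total XOR = 0, i.e. changes one component's Grundy value g to g ⊕ X where X is the current total.
Heap A: target g' = 1⊕0 = 1, but every legal move changes the Grundy value (mex property), so 0 moves.
Heap B: target g' = 1⊕0 = 1, but every legal move changes the Grundy value (mex property), so 0 moves.

0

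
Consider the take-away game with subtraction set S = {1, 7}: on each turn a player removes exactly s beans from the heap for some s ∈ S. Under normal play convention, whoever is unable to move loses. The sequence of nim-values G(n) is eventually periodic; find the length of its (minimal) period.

2

n :  0  1  2  3  4  5  6  7  8  9 10 11 12 13 14
G :  0  1  0  1  0  1  0  1  0  1  0  1  0  1  0
G(n+2) = G(n) holds for n = 0,…,6 (a full window of length max(S) = 7), so the sequence is purely periodic with period 2.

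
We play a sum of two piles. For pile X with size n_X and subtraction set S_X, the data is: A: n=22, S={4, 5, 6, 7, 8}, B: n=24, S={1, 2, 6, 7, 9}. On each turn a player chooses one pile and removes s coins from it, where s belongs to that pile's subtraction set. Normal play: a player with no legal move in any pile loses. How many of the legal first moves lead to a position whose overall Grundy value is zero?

Pile A, S = {4, 5, 6, 7, 8}:
G(0) = 0
G(1) = mex{} = 0
G(2) = mex{} = 0
G(3) = mex{} = 0
G(4) = mex{0} = 1
G(5) = mex{0,0} = 1
G(6) = mex{0,0,0} = 1
G(7) = mex{0,0,0,0} = 1
G(8) = mex{1,0,0,0,0} = 2
G(9) = mex{1,1,0,0,0} = 2
G(10) = mex{1,1,1,0,0} = 2
G(11) = mex{1,1,1,1,0} = 2
G(12) = mex{2,1,1,1,1} = 0
G(13) = mex{2,2,1,1,1} = 0
G(14) = mex{2,2,2,1,1} = 0
G(15) = mex{2,2,2,2,1} = 0
G(16) = mex{0,2,2,2,2} = 1
G(17) = mex{0,0,2,2,2} = 1
G(18) = mex{0,0,0,2,2} = 1
G(19) = mex{0,0,0,0,2} = 1
G(20) = mex{1,0,0,0,0} = 2
G(21) = mex{1,1,0,0,0} = 2
G(22) = mex{1,1,1,0,0} = 2
G_A(22) = 2.
Pile B, S = {1, 2, 6, 7, 9}:
G(0) = 0
G(1) = mex{0} = 1
G(2) = mex{1,0} = 2
G(3) = mex{2,1} = 0
G(4) = mex{0,2} = 1
G(5) = mex{1,0} = 2
G(6) = mex{2,1,0} = 3
G(7) = mex{3,2,1,0} = 4
G(8) = mex{4,3,2,1} = 0
G(9) = mex{0,4,0,2,0} = 1
G(10) = mex{1,0,1,0,1} = 2
G(11) = mex{2,1,2,1,2} = 0
G(12) = mex{0,2,3,2,0} = 1
G(13) = mex{1,0,4,3,1} = 2
G(14) = mex{2,1,0,4,2} = 3
G(15) = mex{3,2,1,0,3} = 4
G(16) = mex{4,3,2,1,4} = 0
G(17) = mex{0,4,0,2,0} = 1
G(18) = mex{1,0,1,0,1} = 2
G(19) = mex{2,1,2,1,2} = 0
G(20) = mex{0,2,3,2,0} = 1
G(21) = mex{1,0,4,3,1} = 2
G(22) = mex{2,1,0,4,2} = 3
G(23) = mex{3,2,1,0,3} = 4
G(24) = mex{4,3,2,1,4} = 0
G_B(24) = 0.
Combined Grundy value = 2 ⊕ 0 = 2.
A winning move leaves total XOR = 0, i.e. changes one component's Grundy value g to g ⊕ X where X is the current total.
Pile A: need g' = 2⊕2 = 0. Options: 22−4→G=1, 22−5→G=1, 22−6→G=1, 22−7→G=0, 22−8→G=0. Hits: 2.
Pile B: need g' = 0⊕2 = 2. Options: 24−1→G=4, 24−2→G=3, 24−6→G=2, 24−7→G=1, 24−9→G=4. Hits: 1.

3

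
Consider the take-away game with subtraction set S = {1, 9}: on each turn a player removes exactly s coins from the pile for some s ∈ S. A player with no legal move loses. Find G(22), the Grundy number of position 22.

0

n :  0  1  2  3  4  5  6  7  8  9 10 11 12 13 14 15 16 17 18 19 20 21 22
G :  0  1  0  1  0  1  0  1  0  1  0  1  0  1  0  1  0  1  0  1  0  1  0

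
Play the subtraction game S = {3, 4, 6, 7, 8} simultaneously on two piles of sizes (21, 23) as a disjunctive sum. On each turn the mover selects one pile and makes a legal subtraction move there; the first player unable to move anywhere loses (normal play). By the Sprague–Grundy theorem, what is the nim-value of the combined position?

All piles use S = {3, 4, 6, 7, 8}:
G(0) = 0
G(1) = mex{} = 0
G(2) = mex{} = 0
G(3) = mex{0} = 1
G(4) = mex{0,0} = 1
G(5) = mex{0,0} = 1
G(6) = mex{1,0,0} = 2
G(7) = mex{1,1,0,0} = 2
G(8) = mex{1,1,0,0,0} = 2
G(9) = mex{2,1,1,0,0} = 3
G(10) = mex{2,2,1,1,0} = 3
G(11) = mex{2,2,1,1,1} = 0
G(12) = mex{3,2,2,1,1} = 0
G(13) = mex{3,3,2,2,1} = 0
G(14) = mex{0,3,2,2,2} = 1
G(15) = mex{0,0,3,2,2} = 1
G(16) = mex{0,0,3,3,2} = 1
G(17) = mex{1,0,0,3,3} = 2
G(18) = mex{1,1,0,0,3} = 2
G(19) = mex{1,1,0,0,0} = 2
G(20) = mex{2,1,1,0,0} = 3
G(21) = mex{2,2,1,1,0} = 3
G(22) = mex{2,2,1,1,1} = 0
G(23) = mex{3,2,2,1,1} = 0
Pile A: G(21) = 3.
Pile B: G(23) = 0.
Combined Grundy value = 3 ⊕ 0 = 3.

3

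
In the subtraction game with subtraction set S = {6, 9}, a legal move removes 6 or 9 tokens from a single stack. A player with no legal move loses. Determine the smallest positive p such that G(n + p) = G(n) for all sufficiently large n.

15

n :  0  1  2  3  4  5  6  7  8  9 10 11 12 13 14 15 16 17 18 19 20 21 22 23 24 25 26 27 28 29 30 31
G :  0  0  0  0  0  0  1  1  1  1  1  1  2  2  2  0  0  0  0  0  0  1  1  1  1  1  1  2  2  2  0  0
G(n+15) = G(n) holds for n = 0,…,8 (a full window of length max(S) = 9), so the sequence is purely periodic with period 15.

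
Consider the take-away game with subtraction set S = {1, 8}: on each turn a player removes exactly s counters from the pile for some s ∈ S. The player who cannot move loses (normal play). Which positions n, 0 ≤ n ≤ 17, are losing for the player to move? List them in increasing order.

n :  0  1  2  3  4  5  6  7  8  9 10 11 12 13 14 15 16 17
G :  0  1  0  1  0  1  0  1  2  0  1  0  1  0  1  0  1  2
P-positions are exactly the n with G(n) = 0.

0, 2, 4, 6, 9, 11, 13, 15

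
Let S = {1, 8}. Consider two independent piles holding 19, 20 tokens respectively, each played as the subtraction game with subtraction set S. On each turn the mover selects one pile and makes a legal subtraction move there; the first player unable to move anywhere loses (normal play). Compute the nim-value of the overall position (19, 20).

All piles use S = {1, 8}:
G(0) = 0
G(1) = mex{0} = 1
G(2) = mex{1} = 0
G(3) = mex{0} = 1
G(4) = mex{1} = 0
G(5) = mex{0} = 1
G(6) = mex{1} = 0
G(7) = mex{0} = 1
G(8) = mex{1,0} = 2
G(9) = mex{2,1} = 0
G(10) = mex{0,0} = 1
G(11) = mex{1,1} = 0
G(12) = mex{0,0} = 1
G(13) = mex{1,1} = 0
G(14) = mex{0,0} = 1
G(15) = mex{1,1} = 0
G(16) = mex{0,2} = 1
G(17) = mex{1,0} = 2
G(18) = mex{2,1} = 0
G(19) = mex{0,0} = 1
G(20) = mex{1,1} = 0
Pile A: G(19) = 1.
Pile B: G(20) = 0.
Combined Grundy value = 1 ⊕ 0 = 1.

1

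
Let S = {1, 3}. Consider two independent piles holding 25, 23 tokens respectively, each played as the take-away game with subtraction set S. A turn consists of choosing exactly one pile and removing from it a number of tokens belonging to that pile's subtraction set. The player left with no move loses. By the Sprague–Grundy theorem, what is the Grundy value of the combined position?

0

All piles use S = {1, 3}:
n :  0  1  2  3  4  5  6  7  8  9 10 11 12 13 14 15 16 17 18 19 20 21 22 23 24 25
G :  0  1  0  1  0  1  0  1  0  1  0  1  0  1  0  1  0  1  0  1  0  1  0  1  0  1
Pile A: G(25) = 1.
Pile B: G(23) = 1.
Combined Grundy value = 1 ⊕ 1 = 0.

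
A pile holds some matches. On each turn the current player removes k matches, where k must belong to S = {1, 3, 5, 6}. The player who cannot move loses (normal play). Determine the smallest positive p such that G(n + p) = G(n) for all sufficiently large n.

11

n :  0  1  2  3  4  5  6  7  8  9 10 11 12 13 14 15 16 17 18 19 20 21 22 23
G :  0  1  0  1  0  1  2  3  2  3  2  0  1  0  1  0  1  2  3  2  3  2  0  1
G(n+11) = G(n) holds for n = 0,…,5 (a full window of length max(S) = 6), so the sequence is purely periodic with period 11.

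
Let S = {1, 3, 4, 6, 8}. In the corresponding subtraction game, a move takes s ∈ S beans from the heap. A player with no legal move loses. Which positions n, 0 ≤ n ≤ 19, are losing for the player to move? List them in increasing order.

n :  0  1  2  3  4  5  6  7  8  9 10 11 12 13 14 15 16 17 18 19
G :  0  1  0  1  2  3  2  0  1  0  1  2  3  2  0  1  0  1  2  3
P-positions are exactly the n with G(n) = 0.

0, 2, 7, 9, 14, 16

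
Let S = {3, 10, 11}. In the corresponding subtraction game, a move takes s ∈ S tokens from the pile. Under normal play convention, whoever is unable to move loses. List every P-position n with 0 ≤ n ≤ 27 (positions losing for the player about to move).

G(0) = 0
G(1) = mex{} = 0
G(2) = mex{} = 0
G(3) = mex{0} = 1
G(4) = mex{0} = 1
G(5) = mex{0} = 1
G(6) = mex{1} = 0
G(7) = mex{1} = 0
G(8) = mex{1} = 0
G(9) = mex{0} = 1
G(10) = mex{0,0} = 1
G(11) = mex{0,0,0} = 1
G(12) = mex{1,0,0} = 2
G(13) = mex{1,1,0} = 2
G(14) = mex{1,1,1} = 0
G(15) = mex{2,1,1} = 0
G(16) = mex{2,0,1} = 3
G(17) = mex{0,0,0} = 1
G(18) = mex{0,0,0} = 1
G(19) = mex{3,1,0} = 2
G(20) = mex{1,1,1} = 0
G(21) = mex{1,1,1} = 0
G(22) = mex{2,2,1} = 0
G(23) = mex{0,2,2} = 1
G(24) = mex{0,0,2} = 1
G(25) = mex{0,0,0} = 1
G(26) = mex{1,3,0} = 2
G(27) = mex{1,1,3} = 0
P-positions are exactly the n with G(n) = 0.

0, 1, 2, 6, 7, 8, 14, 15, 20, 21, 22, 27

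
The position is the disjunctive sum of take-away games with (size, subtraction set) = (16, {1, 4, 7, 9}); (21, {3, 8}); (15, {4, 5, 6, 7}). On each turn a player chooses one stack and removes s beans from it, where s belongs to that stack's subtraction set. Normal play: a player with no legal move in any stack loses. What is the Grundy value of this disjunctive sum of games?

Stack A, S = {1, 4, 7, 9}:
G(0) = 0
G(1) = mex{0} = 1
G(2) = mex{1} = 0
G(3) = mex{0} = 1
G(4) = mex{1,0} = 2
G(5) = mex{2,1} = 0
G(6) = mex{0,0} = 1
G(7) = mex{1,1,0} = 2
G(8) = mex{2,2,1} = 0
G(9) = mex{0,0,0,0} = 1
G(10) = mex{1,1,1,1} = 0
G(11) = mex{0,2,2,0} = 1
G(12) = mex{1,0,0,1} = 2
G(13) = mex{2,1,1,2} = 0
G(14) = mex{0,0,2,0} = 1
G(15) = mex{1,1,0,1} = 2
G(16) = mex{2,2,1,2} = 0
G_A(16) = 0.
Stack B, S = {3, 8}:
G(0) = 0
G(1) = mex{} = 0
G(2) = mex{} = 0
G(3) = mex{0} = 1
G(4) = mex{0} = 1
G(5) = mex{0} = 1
G(6) = mex{1} = 0
G(7) = mex{1} = 0
G(8) = mex{1,0} = 2
G(9) = mex{0,0} = 1
G(10) = mex{0,0} = 1
G(11) = mex{2,1} = 0
G(12) = mex{1,1} = 0
G(13) = mex{1,1} = 0
G(14) = mex{0,0} = 1
G(15) = mex{0,0} = 1
G(16) = mex{0,2} = 1
G(17) = mex{1,1} = 0
G(18) = mex{1,1} = 0
G(19) = mex{1,0} = 2
G(20) = mex{0,0} = 1
G(21) = mex{0,0} = 1
G_B(21) = 1.
Stack C, S = {4, 5, 6, 7}:
n :  0  1  2  3  4  5  6  7  8  9 10 11 12 13 14 15
G :  0  0  0  0  1  1  1  1  2  2  2  0  0  0  0  1
G_C(15) = 1.
Combined Grundy value = 0 ⊕ 1 ⊕ 1 = 0.

0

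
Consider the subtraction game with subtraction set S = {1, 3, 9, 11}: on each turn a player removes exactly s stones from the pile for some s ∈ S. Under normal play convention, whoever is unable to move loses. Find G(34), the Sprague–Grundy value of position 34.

G(0) = 0
G(1) = mex{0} = 1
G(2) = mex{1} = 0
G(3) = mex{0,0} = 1
G(4) = mex{1,1} = 0
G(5) = mex{0,0} = 1
G(6) = mex{1,1} = 0
G(7) = mex{0,0} = 1
G(8) = mex{1,1} = 0
G(9) = mex{0,0,0} = 1
G(10) = mex{1,1,1} = 0
G(11) = mex{0,0,0,0} = 1
G(12) = mex{1,1,1,1} = 0
G(13) = mex{0,0,0,0} = 1
G(14) = mex{1,1,1,1} = 0
G(15) = mex{0,0,0,0} = 1
G(16) = mex{1,1,1,1} = 0
G(17) = mex{0,0,0,0} = 1
G(18) = mex{1,1,1,1} = 0
G(19) = mex{0,0,0,0} = 1
G(20) = mex{1,1,1,1} = 0
G(21) = mex{0,0,0,0} = 1
G(22) = mex{1,1,1,1} = 0
G(23) = mex{0,0,0,0} = 1
G(24) = mex{1,1,1,1} = 0
G(25) = mex{0,0,0,0} = 1
G(26) = mex{1,1,1,1} = 0
G(27) = mex{0,0,0,0} = 1
G(28) = mex{1,1,1,1} = 0
G(29) = mex{0,0,0,0} = 1
G(30) = mex{1,1,1,1} = 0
G(31) = mex{0,0,0,0} = 1
G(32) = mex{1,1,1,1} = 0
G(33) = mex{0,0,0,0} = 1
G(34) = mex{1,1,1,1} = 0

0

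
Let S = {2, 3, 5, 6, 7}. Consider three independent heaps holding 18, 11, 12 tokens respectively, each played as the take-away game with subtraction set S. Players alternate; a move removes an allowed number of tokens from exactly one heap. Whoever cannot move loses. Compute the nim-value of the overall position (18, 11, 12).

All heaps use S = {2, 3, 5, 6, 7}:
n :  0  1  2  3  4  5  6  7  8  9 10 11 12 13 14 15 16 17 18
G :  0  0  1  1  2  2  3  3  4  0  0  1  1  2  2  3  3  4  0
Heap A: G(18) = 0.
Heap B: G(11) = 1.
Heap C: G(12) = 1.
Combined Grundy value = 0 ⊕ 1 ⊕ 1 = 0.

0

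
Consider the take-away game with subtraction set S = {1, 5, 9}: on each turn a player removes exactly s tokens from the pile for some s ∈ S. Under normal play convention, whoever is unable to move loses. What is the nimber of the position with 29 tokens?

n :  0  1  2  3  4  5  6  7  8  9 10 11 12 13 14 15 16 17 18 19 20 21 22 23 24 25 26 27 28 29
G :  0  1  0  1  0  1  0  1  0  1  0  1  0  1  0  1  0  1  0  1  0  1  0  1  0  1  0  1  0  1

1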